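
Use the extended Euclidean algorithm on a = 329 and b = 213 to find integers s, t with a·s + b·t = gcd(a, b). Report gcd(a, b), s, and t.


Euclidean algorithm on (329, 213) — divide until remainder is 0:
  329 = 1 · 213 + 116
  213 = 1 · 116 + 97
  116 = 1 · 97 + 19
  97 = 5 · 19 + 2
  19 = 9 · 2 + 1
  2 = 2 · 1 + 0
gcd(329, 213) = 1.
Track Bezout coefficients alongside the remainders: start with r₀ = 329 = a·1 + b·0 (s = 1, t = 0) and r₁ = 213 = a·0 + b·1 (s = 0, t = 1); each new remainder r_{k+1} = r_{k-1} − q_k·r_k inherits s_{k+1} = s_{k-1} − q_k·s_k, t_{k+1} = t_{k-1} − q_k·t_k, so r_k = a·s_k + b·t_k at every step:
  q = 1: r = 116, s = 1 − 1·0 = 1, t = 0 − 1·1 = -1  (check: 329·1 + 213·(-1) = 116)
  q = 1: r = 97, s = 0 − 1·1 = -1, t = 1 − 1·(-1) = 2  (check: 329·(-1) + 213·2 = 97)
  q = 1: r = 19, s = 1 − 1·(-1) = 2, t = -1 − 1·2 = -3  (check: 329·2 + 213·(-3) = 19)
  q = 5: r = 2, s = -1 − 5·2 = -11, t = 2 − 5·(-3) = 17  (check: 329·(-11) + 213·17 = 2)
  q = 9: r = 1, s = 2 − 9·(-11) = 101, t = -3 − 9·17 = -156  (check: 329·101 + 213·(-156) = 1)
The row with r = 1 (the gcd) gives the Bezout coefficients s = 101, t = -156.
Result: 329 · (101) + 213 · (-156) = 1.

gcd(329, 213) = 1; s = 101, t = -156 (check: 329·101 + 213·(-156) = 1).


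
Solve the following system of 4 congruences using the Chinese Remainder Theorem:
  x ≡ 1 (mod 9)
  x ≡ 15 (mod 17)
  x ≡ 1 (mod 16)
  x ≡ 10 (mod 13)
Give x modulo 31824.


Product of moduli M = 9 · 17 · 16 · 13 = 31824.
Merge one congruence at a time:
  Start: x ≡ 1 (mod 9).
  Combine with x ≡ 15 (mod 17); new modulus lcm = 153.
    Write x = 1 + 9·t and substitute into x ≡ 15 (mod 17): 9·t ≡ 15 − 1 = 14 (mod 17).
    The inverse of 9 mod 17 is 2 (since 9·2 = 18 = 1·17 + 1), so t ≡ 2·14 = 28 ≡ 11 (mod 17).
    Then x = 1 + 9·11 = 100, valid modulo lcm(9, 17) = 153: x ≡ 100 (mod 153).
  Combine with x ≡ 1 (mod 16); new modulus lcm = 2448.
    Write x = 100 + 153·t and substitute into x ≡ 1 (mod 16): 153·t ≡ 1 − 100 = -99 (mod 16).
    Reduce coefficients mod 16: 9·t ≡ 13 (mod 16).
    The inverse of 9 mod 16 is 9 (since 9·9 = 81 = 5·16 + 1), so t ≡ 9·13 = 117 ≡ 5 (mod 16).
    Then x = 100 + 153·5 = 865, valid modulo lcm(153, 16) = 2448: x ≡ 865 (mod 2448).
  Combine with x ≡ 10 (mod 13); new modulus lcm = 31824.
    Write x = 865 + 2448·t and substitute into x ≡ 10 (mod 13): 2448·t ≡ 10 − 865 = -855 (mod 13).
    Reduce coefficients mod 13: 4·t ≡ 3 (mod 13).
    The inverse of 4 mod 13 is 10 (since 4·10 = 40 = 3·13 + 1), so t ≡ 10·3 = 30 ≡ 4 (mod 13).
    Then x = 865 + 2448·4 = 10657, valid modulo lcm(2448, 13) = 31824: x ≡ 10657 (mod 31824).
Verify against each original: 10657 mod 9 = 1, 10657 mod 17 = 15, 10657 mod 16 = 1, 10657 mod 13 = 10.

x ≡ 10657 (mod 31824).


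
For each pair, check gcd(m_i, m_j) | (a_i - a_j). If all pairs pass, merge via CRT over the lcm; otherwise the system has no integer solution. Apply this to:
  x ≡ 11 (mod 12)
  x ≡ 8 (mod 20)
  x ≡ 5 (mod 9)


Moduli 12, 20, 9 are not pairwise coprime, so CRT works modulo lcm(m_i) when all pairwise compatibility conditions hold.
Pairwise compatibility: gcd(m_i, m_j) must divide a_i - a_j for every pair.
Merge one congruence at a time:
  Start: x ≡ 11 (mod 12).
  Combine with x ≡ 8 (mod 20): gcd(12, 20) = 4, and 8 - 11 = -3 is NOT divisible by 4.
    ⇒ system is inconsistent (no integer solution).

No solution (the system is inconsistent).


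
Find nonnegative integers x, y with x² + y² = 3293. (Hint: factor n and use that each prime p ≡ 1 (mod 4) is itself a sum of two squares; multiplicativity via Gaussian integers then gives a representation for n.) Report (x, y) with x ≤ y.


Step 1: Factor n = 3293 = 37 · 89.
Step 2: Check the mod-4 condition on each prime factor: 37 ≡ 1 (mod 4), exponent 1; 89 ≡ 1 (mod 4), exponent 1.
All primes ≡ 3 (mod 4) appear to even exponent (or don't appear), so by the two-squares theorem n IS expressible as a sum of two squares.
Step 3: Build a representation. Here n = 37 · 89 is a product of primes ≡ 1 (mod 4). Each prime p ≡ 1 (mod 4) is itself a sum of two squares; find a² by testing p − a² for a perfect square:
  37: 37 − 1² = 36 = 6² ⇒ 37 = 1² + 6².
  89: 89 − 1² = 88, 89 − 2² = 85, 89 − 3² = 80, 89 − 4² = 73, 89 − 5² = 64 = 8² ⇒ 89 = 5² + 8².
  Combine using the Brahmagupta–Fibonacci identity (a² + b²)(c² + d²) = (ac − bd)² + (ad + bc)² = (ac + bd)² + (ad − bc)²:
  37 · 89 = 3293: from (1² + 6²)(5² + 8²), take (1·5 − 6·8, 1·8 + 6·5) = (5 − 48, 8 + 30) = (-43, 38); dropping signs (only squares matter) gives (43, 38); check 43² + 38² = 1849 + 1444 = 3293 ✓.
Step 4: Order so x ≤ y and verify: 38² + 43² = 1444 + 1849 = 3293 = n. ✓

n = 3293 = 38² + 43² (one valid representation with x ≤ y).


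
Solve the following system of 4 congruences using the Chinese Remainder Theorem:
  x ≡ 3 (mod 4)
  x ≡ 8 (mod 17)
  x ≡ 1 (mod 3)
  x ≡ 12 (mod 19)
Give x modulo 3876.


Product of moduli M = 4 · 17 · 3 · 19 = 3876.
Merge one congruence at a time:
  Start: x ≡ 3 (mod 4).
  Combine with x ≡ 8 (mod 17); new modulus lcm = 68.
    Write x = 3 + 4·t and substitute into x ≡ 8 (mod 17): 4·t ≡ 8 − 3 = 5 (mod 17).
    The inverse of 4 mod 17 is 13 (since 4·13 = 52 = 3·17 + 1), so t ≡ 13·5 = 65 ≡ 14 (mod 17).
    Then x = 3 + 4·14 = 59, valid modulo lcm(4, 17) = 68: x ≡ 59 (mod 68).
  Combine with x ≡ 1 (mod 3); new modulus lcm = 204.
    Write x = 59 + 68·t and substitute into x ≡ 1 (mod 3): 68·t ≡ 1 − 59 = -58 (mod 3).
    Reduce coefficients mod 3: 2·t ≡ 2 (mod 3).
    The inverse of 2 mod 3 is 2 (since 2·2 = 4 = 1·3 + 1), so t ≡ 2·2 = 4 ≡ 1 (mod 3).
    Then x = 59 + 68·1 = 127, valid modulo lcm(68, 3) = 204: x ≡ 127 (mod 204).
  Combine with x ≡ 12 (mod 19); new modulus lcm = 3876.
    Write x = 127 + 204·t and substitute into x ≡ 12 (mod 19): 204·t ≡ 12 − 127 = -115 (mod 19).
    Reduce coefficients mod 19: 14·t ≡ 18 (mod 19).
    The inverse of 14 mod 19 is 15 (since 14·15 = 210 = 11·19 + 1), so t ≡ 15·18 = 270 ≡ 4 (mod 19).
    Then x = 127 + 204·4 = 943, valid modulo lcm(204, 19) = 3876: x ≡ 943 (mod 3876).
Verify against each original: 943 mod 4 = 3, 943 mod 17 = 8, 943 mod 3 = 1, 943 mod 19 = 12.

x ≡ 943 (mod 3876).


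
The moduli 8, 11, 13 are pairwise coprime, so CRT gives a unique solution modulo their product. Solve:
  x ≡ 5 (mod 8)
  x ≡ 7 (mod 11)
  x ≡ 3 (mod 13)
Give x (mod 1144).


Moduli 8, 11, 13 are pairwise coprime; by CRT there is a unique solution modulo M = 8 · 11 · 13 = 1144.
Solve pairwise, accumulating the modulus:
  Start with x ≡ 5 (mod 8).
  Combine with x ≡ 7 (mod 11): since gcd(8, 11) = 1, we get a unique residue mod 88.
    Write x = 5 + 8·t and substitute into x ≡ 7 (mod 11): 8·t ≡ 7 − 5 = 2 (mod 11).
    The inverse of 8 mod 11 is 7 (since 8·7 = 56 = 5·11 + 1), so t ≡ 7·2 = 14 ≡ 3 (mod 11).
    Then x = 5 + 8·3 = 29, valid modulo lcm(8, 11) = 88: x ≡ 29 (mod 88).
  Combine with x ≡ 3 (mod 13): since gcd(88, 13) = 1, we get a unique residue mod 1144.
    Write x = 29 + 88·t and substitute into x ≡ 3 (mod 13): 88·t ≡ 3 − 29 = -26 (mod 13).
    Reduce coefficients mod 13: 10·t ≡ 0 (mod 13).
    The inverse of 10 mod 13 is 4 (since 10·4 = 40 = 3·13 + 1), so t ≡ 4·0 = 0 ≡ 0 (mod 13).
    Then x = 29 + 88·0 = 29, valid modulo lcm(88, 13) = 1144: x ≡ 29 (mod 1144).
Verify: 29 mod 8 = 5 ✓, 29 mod 11 = 7 ✓, 29 mod 13 = 3 ✓.

x ≡ 29 (mod 1144).


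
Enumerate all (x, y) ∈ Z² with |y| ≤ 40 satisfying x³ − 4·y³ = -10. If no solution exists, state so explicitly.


The equation is x³ - 4y³ = -10. For fixed y, x³ = 4·y³ − 10, so a solution requires the RHS to be a perfect cube.
Strategy: iterate y from -40 to 40, compute RHS = 4·y³ − 10, and check whether it is a (positive or negative) perfect cube.
Check small values of y:
  y = 0: RHS = -10 is not a perfect cube.
  y = 1: RHS = -6 is not a perfect cube.
  y = -1: RHS = -14 is not a perfect cube.
  y = 2: RHS = 22 is not a perfect cube.
  y = -2: RHS = -42 is not a perfect cube.
  y = 3: RHS = 98 is not a perfect cube.
  y = -3: RHS = -118 is not a perfect cube.
Continuing the search up to |y| = 40 finds no solutions either.
No (x, y) in the scanned range satisfies the equation.

No integer solutions with |y| ≤ 40.


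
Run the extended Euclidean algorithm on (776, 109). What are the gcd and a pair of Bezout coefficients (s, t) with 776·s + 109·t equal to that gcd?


Euclidean algorithm on (776, 109) — divide until remainder is 0:
  776 = 7 · 109 + 13
  109 = 8 · 13 + 5
  13 = 2 · 5 + 3
  5 = 1 · 3 + 2
  3 = 1 · 2 + 1
  2 = 2 · 1 + 0
gcd(776, 109) = 1.
Track Bezout coefficients alongside the remainders: start with r₀ = 776 = a·1 + b·0 (s = 1, t = 0) and r₁ = 109 = a·0 + b·1 (s = 0, t = 1); each new remainder r_{k+1} = r_{k-1} − q_k·r_k inherits s_{k+1} = s_{k-1} − q_k·s_k, t_{k+1} = t_{k-1} − q_k·t_k, so r_k = a·s_k + b·t_k at every step:
  q = 7: r = 13, s = 1 − 7·0 = 1, t = 0 − 7·1 = -7  (check: 776·1 + 109·(-7) = 13)
  q = 8: r = 5, s = 0 − 8·1 = -8, t = 1 − 8·(-7) = 57  (check: 776·(-8) + 109·57 = 5)
  q = 2: r = 3, s = 1 − 2·(-8) = 17, t = -7 − 2·57 = -121  (check: 776·17 + 109·(-121) = 3)
  q = 1: r = 2, s = -8 − 1·17 = -25, t = 57 − 1·(-121) = 178  (check: 776·(-25) + 109·178 = 2)
  q = 1: r = 1, s = 17 − 1·(-25) = 42, t = -121 − 1·178 = -299  (check: 776·42 + 109·(-299) = 1)
The row with r = 1 (the gcd) gives the Bezout coefficients s = 42, t = -299.
Result: 776 · (42) + 109 · (-299) = 1.

gcd(776, 109) = 1; s = 42, t = -299 (check: 776·42 + 109·(-299) = 1).


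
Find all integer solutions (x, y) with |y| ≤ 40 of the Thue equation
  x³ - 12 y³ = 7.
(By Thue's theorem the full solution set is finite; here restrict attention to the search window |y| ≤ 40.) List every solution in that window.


The equation is x³ - 12y³ = 7. For fixed y, x³ = 12·y³ + 7, so a solution requires the RHS to be a perfect cube.
Strategy: iterate y from -40 to 40, compute RHS = 12·y³ + 7, and check whether it is a (positive or negative) perfect cube.
Check small values of y:
  y = 0: RHS = 7 is not a perfect cube.
  y = 1: RHS = 19 is not a perfect cube.
  y = -1: RHS = -5 is not a perfect cube.
  y = 2: RHS = 103 is not a perfect cube.
  y = -2: RHS = -89 is not a perfect cube.
  y = 3: RHS = 331 is not a perfect cube.
  y = -3: RHS = -317 is not a perfect cube.
Continuing the search up to |y| = 40 finds no solutions either.
No (x, y) in the scanned range satisfies the equation.

No integer solutions with |y| ≤ 40.


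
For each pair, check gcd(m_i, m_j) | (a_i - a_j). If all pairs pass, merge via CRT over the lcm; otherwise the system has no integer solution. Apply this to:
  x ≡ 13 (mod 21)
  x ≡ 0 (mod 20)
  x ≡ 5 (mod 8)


Moduli 21, 20, 8 are not pairwise coprime, so CRT works modulo lcm(m_i) when all pairwise compatibility conditions hold.
Pairwise compatibility: gcd(m_i, m_j) must divide a_i - a_j for every pair.
Merge one congruence at a time:
  Start: x ≡ 13 (mod 21).
  Combine with x ≡ 0 (mod 20): gcd(21, 20) = 1; 0 - 13 = -13, which IS divisible by 1, so compatible.
    Write x = 13 + 21·t and substitute into x ≡ 0 (mod 20): 21·t ≡ 0 − 13 = -13 (mod 20).
    Reduce coefficients mod 20: 1·t ≡ 7 (mod 20).
    So t ≡ 7 (mod 20).
    Then x = 13 + 21·7 = 160, valid modulo lcm(21, 20) = 420: x ≡ 160 (mod 420).
  Combine with x ≡ 5 (mod 8): gcd(420, 8) = 4, and 5 - 160 = -155 is NOT divisible by 4.
    ⇒ system is inconsistent (no integer solution).

No solution (the system is inconsistent).


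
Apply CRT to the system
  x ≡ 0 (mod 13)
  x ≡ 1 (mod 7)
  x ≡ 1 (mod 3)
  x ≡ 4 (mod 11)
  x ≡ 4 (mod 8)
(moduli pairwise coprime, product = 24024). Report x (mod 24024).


Product of moduli M = 13 · 7 · 3 · 11 · 8 = 24024.
Merge one congruence at a time:
  Start: x ≡ 0 (mod 13).
  Combine with x ≡ 1 (mod 7); new modulus lcm = 91.
    Write x = 0 + 13·t and substitute into x ≡ 1 (mod 7): 13·t ≡ 1 − 0 = 1 (mod 7).
    Reduce coefficients mod 7: 6·t ≡ 1 (mod 7).
    The inverse of 6 mod 7 is 6 (since 6·6 = 36 = 5·7 + 1), so t ≡ 6·1 = 6 ≡ 6 (mod 7).
    Then x = 0 + 13·6 = 78, valid modulo lcm(13, 7) = 91: x ≡ 78 (mod 91).
  Combine with x ≡ 1 (mod 3); new modulus lcm = 273.
    Write x = 78 + 91·t and substitute into x ≡ 1 (mod 3): 91·t ≡ 1 − 78 = -77 (mod 3).
    Reduce coefficients mod 3: 1·t ≡ 1 (mod 3).
    So t ≡ 1 (mod 3).
    Then x = 78 + 91·1 = 169, valid modulo lcm(91, 3) = 273: x ≡ 169 (mod 273).
  Combine with x ≡ 4 (mod 11); new modulus lcm = 3003.
    Write x = 169 + 273·t and substitute into x ≡ 4 (mod 11): 273·t ≡ 4 − 169 = -165 (mod 11).
    Reduce coefficients mod 11: 9·t ≡ 0 (mod 11).
    The inverse of 9 mod 11 is 5 (since 9·5 = 45 = 4·11 + 1), so t ≡ 5·0 = 0 ≡ 0 (mod 11).
    Then x = 169 + 273·0 = 169, valid modulo lcm(273, 11) = 3003: x ≡ 169 (mod 3003).
  Combine with x ≡ 4 (mod 8); new modulus lcm = 24024.
    Write x = 169 + 3003·t and substitute into x ≡ 4 (mod 8): 3003·t ≡ 4 − 169 = -165 (mod 8).
    Reduce coefficients mod 8: 3·t ≡ 3 (mod 8).
    The inverse of 3 mod 8 is 3 (since 3·3 = 9 = 1·8 + 1), so t ≡ 3·3 = 9 ≡ 1 (mod 8).
    Then x = 169 + 3003·1 = 3172, valid modulo lcm(3003, 8) = 24024: x ≡ 3172 (mod 24024).
Verify against each original: 3172 mod 13 = 0, 3172 mod 7 = 1, 3172 mod 3 = 1, 3172 mod 11 = 4, 3172 mod 8 = 4.

x ≡ 3172 (mod 24024).


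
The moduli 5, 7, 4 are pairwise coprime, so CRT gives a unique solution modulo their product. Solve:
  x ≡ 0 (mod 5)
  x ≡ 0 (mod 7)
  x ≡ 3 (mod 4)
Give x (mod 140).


Moduli 5, 7, 4 are pairwise coprime; by CRT there is a unique solution modulo M = 5 · 7 · 4 = 140.
Solve pairwise, accumulating the modulus:
  Start with x ≡ 0 (mod 5).
  Combine with x ≡ 0 (mod 7): since gcd(5, 7) = 1, we get a unique residue mod 35.
    Write x = 0 + 5·t and substitute into x ≡ 0 (mod 7): 5·t ≡ 0 − 0 = 0 (mod 7).
    The inverse of 5 mod 7 is 3 (since 5·3 = 15 = 2·7 + 1), so t ≡ 3·0 = 0 ≡ 0 (mod 7).
    Then x = 0 + 5·0 = 0, valid modulo lcm(5, 7) = 35: x ≡ 0 (mod 35).
  Combine with x ≡ 3 (mod 4): since gcd(35, 4) = 1, we get a unique residue mod 140.
    Write x = 0 + 35·t and substitute into x ≡ 3 (mod 4): 35·t ≡ 3 − 0 = 3 (mod 4).
    Reduce coefficients mod 4: 3·t ≡ 3 (mod 4).
    The inverse of 3 mod 4 is 3 (since 3·3 = 9 = 2·4 + 1), so t ≡ 3·3 = 9 ≡ 1 (mod 4).
    Then x = 0 + 35·1 = 35, valid modulo lcm(35, 4) = 140: x ≡ 35 (mod 140).
Verify: 35 mod 5 = 0 ✓, 35 mod 7 = 0 ✓, 35 mod 4 = 3 ✓.

x ≡ 35 (mod 140).


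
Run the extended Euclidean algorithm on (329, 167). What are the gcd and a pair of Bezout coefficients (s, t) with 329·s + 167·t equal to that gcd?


Euclidean algorithm on (329, 167) — divide until remainder is 0:
  329 = 1 · 167 + 162
  167 = 1 · 162 + 5
  162 = 32 · 5 + 2
  5 = 2 · 2 + 1
  2 = 2 · 1 + 0
gcd(329, 167) = 1.
Track Bezout coefficients alongside the remainders: start with r₀ = 329 = a·1 + b·0 (s = 1, t = 0) and r₁ = 167 = a·0 + b·1 (s = 0, t = 1); each new remainder r_{k+1} = r_{k-1} − q_k·r_k inherits s_{k+1} = s_{k-1} − q_k·s_k, t_{k+1} = t_{k-1} − q_k·t_k, so r_k = a·s_k + b·t_k at every step:
  q = 1: r = 162, s = 1 − 1·0 = 1, t = 0 − 1·1 = -1  (check: 329·1 + 167·(-1) = 162)
  q = 1: r = 5, s = 0 − 1·1 = -1, t = 1 − 1·(-1) = 2  (check: 329·(-1) + 167·2 = 5)
  q = 32: r = 2, s = 1 − 32·(-1) = 33, t = -1 − 32·2 = -65  (check: 329·33 + 167·(-65) = 2)
  q = 2: r = 1, s = -1 − 2·33 = -67, t = 2 − 2·(-65) = 132  (check: 329·(-67) + 167·132 = 1)
The row with r = 1 (the gcd) gives the Bezout coefficients s = -67, t = 132.
Result: 329 · (-67) + 167 · (132) = 1.

gcd(329, 167) = 1; s = -67, t = 132 (check: 329·(-67) + 167·132 = 1).


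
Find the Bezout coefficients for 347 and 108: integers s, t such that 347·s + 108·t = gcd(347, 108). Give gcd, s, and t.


Euclidean algorithm on (347, 108) — divide until remainder is 0:
  347 = 3 · 108 + 23
  108 = 4 · 23 + 16
  23 = 1 · 16 + 7
  16 = 2 · 7 + 2
  7 = 3 · 2 + 1
  2 = 2 · 1 + 0
gcd(347, 108) = 1.
Track Bezout coefficients alongside the remainders: start with r₀ = 347 = a·1 + b·0 (s = 1, t = 0) and r₁ = 108 = a·0 + b·1 (s = 0, t = 1); each new remainder r_{k+1} = r_{k-1} − q_k·r_k inherits s_{k+1} = s_{k-1} − q_k·s_k, t_{k+1} = t_{k-1} − q_k·t_k, so r_k = a·s_k + b·t_k at every step:
  q = 3: r = 23, s = 1 − 3·0 = 1, t = 0 − 3·1 = -3  (check: 347·1 + 108·(-3) = 23)
  q = 4: r = 16, s = 0 − 4·1 = -4, t = 1 − 4·(-3) = 13  (check: 347·(-4) + 108·13 = 16)
  q = 1: r = 7, s = 1 − 1·(-4) = 5, t = -3 − 1·13 = -16  (check: 347·5 + 108·(-16) = 7)
  q = 2: r = 2, s = -4 − 2·5 = -14, t = 13 − 2·(-16) = 45  (check: 347·(-14) + 108·45 = 2)
  q = 3: r = 1, s = 5 − 3·(-14) = 47, t = -16 − 3·45 = -151  (check: 347·47 + 108·(-151) = 1)
The row with r = 1 (the gcd) gives the Bezout coefficients s = 47, t = -151.
Result: 347 · (47) + 108 · (-151) = 1.

gcd(347, 108) = 1; s = 47, t = -151 (check: 347·47 + 108·(-151) = 1).


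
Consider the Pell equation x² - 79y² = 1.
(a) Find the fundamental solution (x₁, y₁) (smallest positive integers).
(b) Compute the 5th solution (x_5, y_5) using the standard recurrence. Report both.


Step 1: Find the fundamental solution (x₁, y₁) of x² - 79y² = 1.
  Expand √79 as a continued fraction. a₀ = ⌊√79⌋ = 8; iterate m_{k+1} = d_k·a_k − m_k, d_{k+1} = (79 − m_{k+1}²)/d_k, a_{k+1} = ⌊(a₀ + m_{k+1})/d_{k+1}⌋ (starting m₀ = 0, d₀ = 1), with convergents p_k = a_k·p_{k-1} + p_{k-2}, q_k = a_k·q_{k-1} + q_{k-2} (p₋₁ = 1, q₋₁ = 0):
  k = 0: a₀ = 8; p₀/q₀ = 8/1; p₀² − 79·q₀² = 64 − 79 = -15.
  k = 1: m = 8, d = 15, a = ⌊(8 + 8)/15⌋ = 1; p/q = (1·8 + 1)/(1·1 + 0) = 9/1; p² − 79·q² = 81 − 79 = 2.
  k = 2: m = 7, d = 2, a = ⌊(8 + 7)/2⌋ = 7; p/q = (7·9 + 8)/(7·1 + 1) = 71/8; p² − 79·q² = 5041 − 5056 = -15.
  k = 3: m = 7, d = 15, a = ⌊(8 + 7)/15⌋ = 1; p/q = (1·71 + 9)/(1·8 + 1) = 80/9; p² − 79·q² = 6400 − 6399 = 1.
  The first convergent with p² − 79·q² = 1 gives the fundamental solution (x₁, y₁) = (80, 9).
Step 2: Apply the recurrence (x_{n+1}, y_{n+1}) = (x₁x_n + 79y₁y_n, x₁y_n + y₁x_n) repeatedly.
  From (x_1, y_1) = (80, 9): x_2 = 80·80 + 79·9·9 = 12799; y_2 = 80·9 + 9·80 = 1440.
  From (x_2, y_2) = (12799, 1440): x_3 = 80·12799 + 79·9·1440 = 2047760; y_3 = 80·1440 + 9·12799 = 230391.
  From (x_3, y_3) = (2047760, 230391): x_4 = 80·2047760 + 79·9·230391 = 327628801; y_4 = 80·230391 + 9·2047760 = 36861120.
  From (x_4, y_4) = (327628801, 36861120): x_5 = 80·327628801 + 79·9·36861120 = 52418560400; y_5 = 80·36861120 + 9·327628801 = 5897548809.
Step 3: Verify x_5² - 79·y_5² = 2747705474408448160000 - 2747705474408448159999 = 1 (should be 1). ✓

(x_1, y_1) = (80, 9); (x_5, y_5) = (52418560400, 5897548809).


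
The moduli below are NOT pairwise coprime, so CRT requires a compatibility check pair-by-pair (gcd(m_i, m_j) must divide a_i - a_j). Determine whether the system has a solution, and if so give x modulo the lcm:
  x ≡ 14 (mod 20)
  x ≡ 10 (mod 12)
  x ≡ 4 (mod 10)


Moduli 20, 12, 10 are not pairwise coprime, so CRT works modulo lcm(m_i) when all pairwise compatibility conditions hold.
Pairwise compatibility: gcd(m_i, m_j) must divide a_i - a_j for every pair.
Merge one congruence at a time:
  Start: x ≡ 14 (mod 20).
  Combine with x ≡ 10 (mod 12): gcd(20, 12) = 4; 10 - 14 = -4, which IS divisible by 4, so compatible.
    Write x = 14 + 20·t and substitute into x ≡ 10 (mod 12): 20·t ≡ 10 − 14 = -4 (mod 12).
    Divide the congruence (and modulus) by g = 4: 5·t ≡ -1 (mod 3).
    Reduce coefficients mod 3: 2·t ≡ 2 (mod 3).
    The inverse of 2 mod 3 is 2 (since 2·2 = 4 = 1·3 + 1), so t ≡ 2·2 = 4 ≡ 1 (mod 3).
    Then x = 14 + 20·1 = 34, valid modulo lcm(20, 12) = 60: x ≡ 34 (mod 60).
  Combine with x ≡ 4 (mod 10): gcd(60, 10) = 10; 4 - 34 = -30, which IS divisible by 10, so compatible.
    Write x = 34 + 60·t and substitute into x ≡ 4 (mod 10): 60·t ≡ 4 − 34 = -30 (mod 10).
    Divide the congruence (and modulus) by g = 10: 6·t ≡ -3 (mod 1).
    Modulo 1 every t works; take t = 0.
    Then x = 34 + 60·0 = 34, valid modulo lcm(60, 10) = 60: x ≡ 34 (mod 60).
Verify: 34 mod 20 = 14, 34 mod 12 = 10, 34 mod 10 = 4.

x ≡ 34 (mod 60).


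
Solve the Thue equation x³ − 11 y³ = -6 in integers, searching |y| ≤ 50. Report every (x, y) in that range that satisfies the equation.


The equation is x³ - 11y³ = -6. For fixed y, x³ = 11·y³ − 6, so a solution requires the RHS to be a perfect cube.
Strategy: iterate y from -50 to 50, compute RHS = 11·y³ − 6, and check whether it is a (positive or negative) perfect cube.
Check small values of y:
  y = 0: RHS = -6 is not a perfect cube.
  y = 1: RHS = 5 is not a perfect cube.
  y = -1: RHS = -17 is not a perfect cube.
  y = 2: RHS = 82 is not a perfect cube.
  y = -2: RHS = -94 is not a perfect cube.
  y = 3: RHS = 291 is not a perfect cube.
  y = -3: RHS = -303 is not a perfect cube.
Continuing the search up to |y| = 50 finds no solutions either.
No (x, y) in the scanned range satisfies the equation.

No integer solutions with |y| ≤ 50.


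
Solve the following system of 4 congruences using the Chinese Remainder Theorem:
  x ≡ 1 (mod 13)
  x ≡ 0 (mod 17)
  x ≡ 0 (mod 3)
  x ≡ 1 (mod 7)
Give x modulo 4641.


Product of moduli M = 13 · 17 · 3 · 7 = 4641.
Merge one congruence at a time:
  Start: x ≡ 1 (mod 13).
  Combine with x ≡ 0 (mod 17); new modulus lcm = 221.
    Write x = 1 + 13·t and substitute into x ≡ 0 (mod 17): 13·t ≡ 0 − 1 = -1 (mod 17).
    Reduce coefficients mod 17: 13·t ≡ 16 (mod 17).
    The inverse of 13 mod 17 is 4 (since 13·4 = 52 = 3·17 + 1), so t ≡ 4·16 = 64 ≡ 13 (mod 17).
    Then x = 1 + 13·13 = 170, valid modulo lcm(13, 17) = 221: x ≡ 170 (mod 221).
  Combine with x ≡ 0 (mod 3); new modulus lcm = 663.
    Write x = 170 + 221·t and substitute into x ≡ 0 (mod 3): 221·t ≡ 0 − 170 = -170 (mod 3).
    Reduce coefficients mod 3: 2·t ≡ 1 (mod 3).
    The inverse of 2 mod 3 is 2 (since 2·2 = 4 = 1·3 + 1), so t ≡ 2·1 = 2 ≡ 2 (mod 3).
    Then x = 170 + 221·2 = 612, valid modulo lcm(221, 3) = 663: x ≡ 612 (mod 663).
  Combine with x ≡ 1 (mod 7); new modulus lcm = 4641.
    Write x = 612 + 663·t and substitute into x ≡ 1 (mod 7): 663·t ≡ 1 − 612 = -611 (mod 7).
    Reduce coefficients mod 7: 5·t ≡ 5 (mod 7).
    The inverse of 5 mod 7 is 3 (since 5·3 = 15 = 2·7 + 1), so t ≡ 3·5 = 15 ≡ 1 (mod 7).
    Then x = 612 + 663·1 = 1275, valid modulo lcm(663, 7) = 4641: x ≡ 1275 (mod 4641).
Verify against each original: 1275 mod 13 = 1, 1275 mod 17 = 0, 1275 mod 3 = 0, 1275 mod 7 = 1.

x ≡ 1275 (mod 4641).


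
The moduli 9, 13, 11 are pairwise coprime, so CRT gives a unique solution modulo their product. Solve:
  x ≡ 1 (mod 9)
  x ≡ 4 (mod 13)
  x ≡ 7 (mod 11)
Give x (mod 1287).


Moduli 9, 13, 11 are pairwise coprime; by CRT there is a unique solution modulo M = 9 · 13 · 11 = 1287.
Solve pairwise, accumulating the modulus:
  Start with x ≡ 1 (mod 9).
  Combine with x ≡ 4 (mod 13): since gcd(9, 13) = 1, we get a unique residue mod 117.
    Write x = 1 + 9·t and substitute into x ≡ 4 (mod 13): 9·t ≡ 4 − 1 = 3 (mod 13).
    The inverse of 9 mod 13 is 3 (since 9·3 = 27 = 2·13 + 1), so t ≡ 3·3 = 9 ≡ 9 (mod 13).
    Then x = 1 + 9·9 = 82, valid modulo lcm(9, 13) = 117: x ≡ 82 (mod 117).
  Combine with x ≡ 7 (mod 11): since gcd(117, 11) = 1, we get a unique residue mod 1287.
    Write x = 82 + 117·t and substitute into x ≡ 7 (mod 11): 117·t ≡ 7 − 82 = -75 (mod 11).
    Reduce coefficients mod 11: 7·t ≡ 2 (mod 11).
    The inverse of 7 mod 11 is 8 (since 7·8 = 56 = 5·11 + 1), so t ≡ 8·2 = 16 ≡ 5 (mod 11).
    Then x = 82 + 117·5 = 667, valid modulo lcm(117, 11) = 1287: x ≡ 667 (mod 1287).
Verify: 667 mod 9 = 1 ✓, 667 mod 13 = 4 ✓, 667 mod 11 = 7 ✓.

x ≡ 667 (mod 1287).


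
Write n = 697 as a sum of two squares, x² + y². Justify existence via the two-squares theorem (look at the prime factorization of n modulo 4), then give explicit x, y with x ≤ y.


Step 1: Factor n = 697 = 17 · 41.
Step 2: Check the mod-4 condition on each prime factor: 17 ≡ 1 (mod 4), exponent 1; 41 ≡ 1 (mod 4), exponent 1.
All primes ≡ 3 (mod 4) appear to even exponent (or don't appear), so by the two-squares theorem n IS expressible as a sum of two squares.
Step 3: Build a representation. Here n = 17 · 41 is a product of primes ≡ 1 (mod 4). Each prime p ≡ 1 (mod 4) is itself a sum of two squares; find a² by testing p − a² for a perfect square:
  17: 17 − 1² = 16 = 4² ⇒ 17 = 1² + 4².
  41: 41 − 1² = 40, 41 − 2² = 37, 41 − 3² = 32, 41 − 4² = 25 = 5² ⇒ 41 = 4² + 5².
  Combine using the Brahmagupta–Fibonacci identity (a² + b²)(c² + d²) = (ac − bd)² + (ad + bc)² = (ac + bd)² + (ad − bc)²:
  17 · 41 = 697: from (1² + 4²)(4² + 5²), take (1·4 − 4·5, 1·5 + 4·4) = (4 − 20, 5 + 16) = (-16, 21); dropping signs (only squares matter) gives (16, 21); check 16² + 21² = 256 + 441 = 697 ✓.
Step 4: Order so x ≤ y and verify: 16² + 21² = 256 + 441 = 697 = n. ✓

n = 697 = 16² + 21² (one valid representation with x ≤ y).


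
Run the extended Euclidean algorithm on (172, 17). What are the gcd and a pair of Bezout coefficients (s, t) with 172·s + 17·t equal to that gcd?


Euclidean algorithm on (172, 17) — divide until remainder is 0:
  172 = 10 · 17 + 2
  17 = 8 · 2 + 1
  2 = 2 · 1 + 0
gcd(172, 17) = 1.
Track Bezout coefficients alongside the remainders: start with r₀ = 172 = a·1 + b·0 (s = 1, t = 0) and r₁ = 17 = a·0 + b·1 (s = 0, t = 1); each new remainder r_{k+1} = r_{k-1} − q_k·r_k inherits s_{k+1} = s_{k-1} − q_k·s_k, t_{k+1} = t_{k-1} − q_k·t_k, so r_k = a·s_k + b·t_k at every step:
  q = 10: r = 2, s = 1 − 10·0 = 1, t = 0 − 10·1 = -10  (check: 172·1 + 17·(-10) = 2)
  q = 8: r = 1, s = 0 − 8·1 = -8, t = 1 − 8·(-10) = 81  (check: 172·(-8) + 17·81 = 1)
The row with r = 1 (the gcd) gives the Bezout coefficients s = -8, t = 81.
Result: 172 · (-8) + 17 · (81) = 1.

gcd(172, 17) = 1; s = -8, t = 81 (check: 172·(-8) + 17·81 = 1).


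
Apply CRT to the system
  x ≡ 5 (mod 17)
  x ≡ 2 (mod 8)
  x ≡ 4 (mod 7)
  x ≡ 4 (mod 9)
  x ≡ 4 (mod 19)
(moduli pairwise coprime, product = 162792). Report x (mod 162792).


Product of moduli M = 17 · 8 · 7 · 9 · 19 = 162792.
Merge one congruence at a time:
  Start: x ≡ 5 (mod 17).
  Combine with x ≡ 2 (mod 8); new modulus lcm = 136.
    Write x = 5 + 17·t and substitute into x ≡ 2 (mod 8): 17·t ≡ 2 − 5 = -3 (mod 8).
    Reduce coefficients mod 8: 1·t ≡ 5 (mod 8).
    So t ≡ 5 (mod 8).
    Then x = 5 + 17·5 = 90, valid modulo lcm(17, 8) = 136: x ≡ 90 (mod 136).
  Combine with x ≡ 4 (mod 7); new modulus lcm = 952.
    Write x = 90 + 136·t and substitute into x ≡ 4 (mod 7): 136·t ≡ 4 − 90 = -86 (mod 7).
    Reduce coefficients mod 7: 3·t ≡ 5 (mod 7).
    The inverse of 3 mod 7 is 5 (since 3·5 = 15 = 2·7 + 1), so t ≡ 5·5 = 25 ≡ 4 (mod 7).
    Then x = 90 + 136·4 = 634, valid modulo lcm(136, 7) = 952: x ≡ 634 (mod 952).
  Combine with x ≡ 4 (mod 9); new modulus lcm = 8568.
    Write x = 634 + 952·t and substitute into x ≡ 4 (mod 9): 952·t ≡ 4 − 634 = -630 (mod 9).
    Reduce coefficients mod 9: 7·t ≡ 0 (mod 9).
    The inverse of 7 mod 9 is 4 (since 7·4 = 28 = 3·9 + 1), so t ≡ 4·0 = 0 ≡ 0 (mod 9).
    Then x = 634 + 952·0 = 634, valid modulo lcm(952, 9) = 8568: x ≡ 634 (mod 8568).
  Combine with x ≡ 4 (mod 19); new modulus lcm = 162792.
    Write x = 634 + 8568·t and substitute into x ≡ 4 (mod 19): 8568·t ≡ 4 − 634 = -630 (mod 19).
    Reduce coefficients mod 19: 18·t ≡ 16 (mod 19).
    The inverse of 18 mod 19 is 18 (since 18·18 = 324 = 17·19 + 1), so t ≡ 18·16 = 288 ≡ 3 (mod 19).
    Then x = 634 + 8568·3 = 26338, valid modulo lcm(8568, 19) = 162792: x ≡ 26338 (mod 162792).
Verify against each original: 26338 mod 17 = 5, 26338 mod 8 = 2, 26338 mod 7 = 4, 26338 mod 9 = 4, 26338 mod 19 = 4.

x ≡ 26338 (mod 162792).


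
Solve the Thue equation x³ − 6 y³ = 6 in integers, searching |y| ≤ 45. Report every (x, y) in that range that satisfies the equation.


The equation is x³ - 6y³ = 6. For fixed y, x³ = 6·y³ + 6, so a solution requires the RHS to be a perfect cube.
Strategy: iterate y from -45 to 45, compute RHS = 6·y³ + 6, and check whether it is a (positive or negative) perfect cube.
Check small values of y:
  y = 0: RHS = 6 is not a perfect cube.
  y = 1: RHS = 12 is not a perfect cube.
  y = -1: RHS = 0 = (0)³ ⇒ x = 0 works.
  y = 2: RHS = 54 is not a perfect cube.
  y = -2: RHS = -42 is not a perfect cube.
  y = 3: RHS = 168 is not a perfect cube.
  y = -3: RHS = -156 is not a perfect cube.
Continuing the search up to |y| = 45 finds no further solutions beyond those listed.
Collected solutions: (0, -1).

Solutions (with |y| ≤ 45): (0, -1).


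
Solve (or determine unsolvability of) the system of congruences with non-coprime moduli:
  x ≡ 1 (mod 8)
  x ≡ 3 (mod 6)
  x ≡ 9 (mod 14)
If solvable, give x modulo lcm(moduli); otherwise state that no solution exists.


Moduli 8, 6, 14 are not pairwise coprime, so CRT works modulo lcm(m_i) when all pairwise compatibility conditions hold.
Pairwise compatibility: gcd(m_i, m_j) must divide a_i - a_j for every pair.
Merge one congruence at a time:
  Start: x ≡ 1 (mod 8).
  Combine with x ≡ 3 (mod 6): gcd(8, 6) = 2; 3 - 1 = 2, which IS divisible by 2, so compatible.
    Write x = 1 + 8·t and substitute into x ≡ 3 (mod 6): 8·t ≡ 3 − 1 = 2 (mod 6).
    Divide the congruence (and modulus) by g = 2: 4·t ≡ 1 (mod 3).
    Reduce coefficients mod 3: 1·t ≡ 1 (mod 3).
    So t ≡ 1 (mod 3).
    Then x = 1 + 8·1 = 9, valid modulo lcm(8, 6) = 24: x ≡ 9 (mod 24).
  Combine with x ≡ 9 (mod 14): gcd(24, 14) = 2; 9 - 9 = 0, which IS divisible by 2, so compatible.
    Write x = 9 + 24·t and substitute into x ≡ 9 (mod 14): 24·t ≡ 9 − 9 = 0 (mod 14).
    Divide the congruence (and modulus) by g = 2: 12·t ≡ 0 (mod 7).
    Reduce coefficients mod 7: 5·t ≡ 0 (mod 7).
    The inverse of 5 mod 7 is 3 (since 5·3 = 15 = 2·7 + 1), so t ≡ 3·0 = 0 ≡ 0 (mod 7).
    Then x = 9 + 24·0 = 9, valid modulo lcm(24, 14) = 168: x ≡ 9 (mod 168).
Verify: 9 mod 8 = 1, 9 mod 6 = 3, 9 mod 14 = 9.

x ≡ 9 (mod 168).


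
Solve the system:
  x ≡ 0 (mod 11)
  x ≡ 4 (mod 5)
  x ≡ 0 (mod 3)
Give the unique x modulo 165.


Moduli 11, 5, 3 are pairwise coprime; by CRT there is a unique solution modulo M = 11 · 5 · 3 = 165.
Solve pairwise, accumulating the modulus:
  Start with x ≡ 0 (mod 11).
  Combine with x ≡ 4 (mod 5): since gcd(11, 5) = 1, we get a unique residue mod 55.
    Write x = 0 + 11·t and substitute into x ≡ 4 (mod 5): 11·t ≡ 4 − 0 = 4 (mod 5).
    Reduce coefficients mod 5: 1·t ≡ 4 (mod 5).
    So t ≡ 4 (mod 5).
    Then x = 0 + 11·4 = 44, valid modulo lcm(11, 5) = 55: x ≡ 44 (mod 55).
  Combine with x ≡ 0 (mod 3): since gcd(55, 3) = 1, we get a unique residue mod 165.
    Write x = 44 + 55·t and substitute into x ≡ 0 (mod 3): 55·t ≡ 0 − 44 = -44 (mod 3).
    Reduce coefficients mod 3: 1·t ≡ 1 (mod 3).
    So t ≡ 1 (mod 3).
    Then x = 44 + 55·1 = 99, valid modulo lcm(55, 3) = 165: x ≡ 99 (mod 165).
Verify: 99 mod 11 = 0 ✓, 99 mod 5 = 4 ✓, 99 mod 3 = 0 ✓.

x ≡ 99 (mod 165).


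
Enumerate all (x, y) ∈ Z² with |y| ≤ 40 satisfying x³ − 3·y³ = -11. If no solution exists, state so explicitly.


The equation is x³ - 3y³ = -11. For fixed y, x³ = 3·y³ − 11, so a solution requires the RHS to be a perfect cube.
Strategy: iterate y from -40 to 40, compute RHS = 3·y³ − 11, and check whether it is a (positive or negative) perfect cube.
Check small values of y:
  y = 0: RHS = -11 is not a perfect cube.
  y = 1: RHS = -8 = (-2)³ ⇒ x = -2 works.
  y = -1: RHS = -14 is not a perfect cube.
  y = 2: RHS = 13 is not a perfect cube.
  y = -2: RHS = -35 is not a perfect cube.
  y = 3: RHS = 70 is not a perfect cube.
  y = -3: RHS = -92 is not a perfect cube.
Continuing the search up to |y| = 40 finds no further solutions beyond those listed.
Collected solutions: (-2, 1).

Solutions (with |y| ≤ 40): (-2, 1).


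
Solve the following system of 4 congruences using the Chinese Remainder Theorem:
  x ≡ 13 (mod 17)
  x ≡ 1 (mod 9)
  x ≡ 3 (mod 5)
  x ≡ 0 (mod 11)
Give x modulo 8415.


Product of moduli M = 17 · 9 · 5 · 11 = 8415.
Merge one congruence at a time:
  Start: x ≡ 13 (mod 17).
  Combine with x ≡ 1 (mod 9); new modulus lcm = 153.
    Write x = 13 + 17·t and substitute into x ≡ 1 (mod 9): 17·t ≡ 1 − 13 = -12 (mod 9).
    Reduce coefficients mod 9: 8·t ≡ 6 (mod 9).
    The inverse of 8 mod 9 is 8 (since 8·8 = 64 = 7·9 + 1), so t ≡ 8·6 = 48 ≡ 3 (mod 9).
    Then x = 13 + 17·3 = 64, valid modulo lcm(17, 9) = 153: x ≡ 64 (mod 153).
  Combine with x ≡ 3 (mod 5); new modulus lcm = 765.
    Write x = 64 + 153·t and substitute into x ≡ 3 (mod 5): 153·t ≡ 3 − 64 = -61 (mod 5).
    Reduce coefficients mod 5: 3·t ≡ 4 (mod 5).
    The inverse of 3 mod 5 is 2 (since 3·2 = 6 = 1·5 + 1), so t ≡ 2·4 = 8 ≡ 3 (mod 5).
    Then x = 64 + 153·3 = 523, valid modulo lcm(153, 5) = 765: x ≡ 523 (mod 765).
  Combine with x ≡ 0 (mod 11); new modulus lcm = 8415.
    Write x = 523 + 765·t and substitute into x ≡ 0 (mod 11): 765·t ≡ 0 − 523 = -523 (mod 11).
    Reduce coefficients mod 11: 6·t ≡ 5 (mod 11).
    The inverse of 6 mod 11 is 2 (since 6·2 = 12 = 1·11 + 1), so t ≡ 2·5 = 10 ≡ 10 (mod 11).
    Then x = 523 + 765·10 = 8173, valid modulo lcm(765, 11) = 8415: x ≡ 8173 (mod 8415).
Verify against each original: 8173 mod 17 = 13, 8173 mod 9 = 1, 8173 mod 5 = 3, 8173 mod 11 = 0.

x ≡ 8173 (mod 8415).


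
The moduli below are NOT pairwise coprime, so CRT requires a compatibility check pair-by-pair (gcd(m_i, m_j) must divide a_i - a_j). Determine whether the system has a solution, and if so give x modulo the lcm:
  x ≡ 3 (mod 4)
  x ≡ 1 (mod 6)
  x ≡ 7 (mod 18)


Moduli 4, 6, 18 are not pairwise coprime, so CRT works modulo lcm(m_i) when all pairwise compatibility conditions hold.
Pairwise compatibility: gcd(m_i, m_j) must divide a_i - a_j for every pair.
Merge one congruence at a time:
  Start: x ≡ 3 (mod 4).
  Combine with x ≡ 1 (mod 6): gcd(4, 6) = 2; 1 - 3 = -2, which IS divisible by 2, so compatible.
    Write x = 3 + 4·t and substitute into x ≡ 1 (mod 6): 4·t ≡ 1 − 3 = -2 (mod 6).
    Divide the congruence (and modulus) by g = 2: 2·t ≡ -1 (mod 3).
    Reduce coefficients mod 3: 2·t ≡ 2 (mod 3).
    The inverse of 2 mod 3 is 2 (since 2·2 = 4 = 1·3 + 1), so t ≡ 2·2 = 4 ≡ 1 (mod 3).
    Then x = 3 + 4·1 = 7, valid modulo lcm(4, 6) = 12: x ≡ 7 (mod 12).
  Combine with x ≡ 7 (mod 18): gcd(12, 18) = 6; 7 - 7 = 0, which IS divisible by 6, so compatible.
    Write x = 7 + 12·t and substitute into x ≡ 7 (mod 18): 12·t ≡ 7 − 7 = 0 (mod 18).
    Divide the congruence (and modulus) by g = 6: 2·t ≡ 0 (mod 3).
    The inverse of 2 mod 3 is 2 (since 2·2 = 4 = 1·3 + 1), so t ≡ 2·0 = 0 ≡ 0 (mod 3).
    Then x = 7 + 12·0 = 7, valid modulo lcm(12, 18) = 36: x ≡ 7 (mod 36).
Verify: 7 mod 4 = 3, 7 mod 6 = 1, 7 mod 18 = 7.

x ≡ 7 (mod 36).


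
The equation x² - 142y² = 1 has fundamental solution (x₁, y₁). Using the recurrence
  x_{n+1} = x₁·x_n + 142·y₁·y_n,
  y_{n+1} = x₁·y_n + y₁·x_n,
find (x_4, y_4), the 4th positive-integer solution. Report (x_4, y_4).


Step 1: Find the fundamental solution (x₁, y₁) of x² - 142y² = 1.
  Expand √142 as a continued fraction. a₀ = ⌊√142⌋ = 11; iterate m_{k+1} = d_k·a_k − m_k, d_{k+1} = (142 − m_{k+1}²)/d_k, a_{k+1} = ⌊(a₀ + m_{k+1})/d_{k+1}⌋ (starting m₀ = 0, d₀ = 1), with convergents p_k = a_k·p_{k-1} + p_{k-2}, q_k = a_k·q_{k-1} + q_{k-2} (p₋₁ = 1, q₋₁ = 0):
  k = 0: a₀ = 11; p₀/q₀ = 11/1; p₀² − 142·q₀² = 121 − 142 = -21.
  k = 1: m = 11, d = 21, a = ⌊(11 + 11)/21⌋ = 1; p/q = (1·11 + 1)/(1·1 + 0) = 12/1; p² − 142·q² = 144 − 142 = 2.
  k = 2: m = 10, d = 2, a = ⌊(11 + 10)/2⌋ = 10; p/q = (10·12 + 11)/(10·1 + 1) = 131/11; p² − 142·q² = 17161 − 17182 = -21.
  k = 3: m = 10, d = 21, a = ⌊(11 + 10)/21⌋ = 1; p/q = (1·131 + 12)/(1·11 + 1) = 143/12; p² − 142·q² = 20449 − 20448 = 1.
  The first convergent with p² − 142·q² = 1 gives the fundamental solution (x₁, y₁) = (143, 12).
Step 2: Apply the recurrence (x_{n+1}, y_{n+1}) = (x₁x_n + 142y₁y_n, x₁y_n + y₁x_n) repeatedly.
  From (x_1, y_1) = (143, 12): x_2 = 143·143 + 142·12·12 = 40897; y_2 = 143·12 + 12·143 = 3432.
  From (x_2, y_2) = (40897, 3432): x_3 = 143·40897 + 142·12·3432 = 11696399; y_3 = 143·3432 + 12·40897 = 981540.
  From (x_3, y_3) = (11696399, 981540): x_4 = 143·11696399 + 142·12·981540 = 3345129217; y_4 = 143·981540 + 12·11696399 = 280717008.
Step 3: Verify x_4² - 142·y_4² = 11189889478427033089 - 11189889478427033088 = 1 (should be 1). ✓

(x_1, y_1) = (143, 12); (x_4, y_4) = (3345129217, 280717008).


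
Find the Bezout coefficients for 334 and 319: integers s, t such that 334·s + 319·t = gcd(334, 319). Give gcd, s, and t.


Euclidean algorithm on (334, 319) — divide until remainder is 0:
  334 = 1 · 319 + 15
  319 = 21 · 15 + 4
  15 = 3 · 4 + 3
  4 = 1 · 3 + 1
  3 = 3 · 1 + 0
gcd(334, 319) = 1.
Track Bezout coefficients alongside the remainders: start with r₀ = 334 = a·1 + b·0 (s = 1, t = 0) and r₁ = 319 = a·0 + b·1 (s = 0, t = 1); each new remainder r_{k+1} = r_{k-1} − q_k·r_k inherits s_{k+1} = s_{k-1} − q_k·s_k, t_{k+1} = t_{k-1} − q_k·t_k, so r_k = a·s_k + b·t_k at every step:
  q = 1: r = 15, s = 1 − 1·0 = 1, t = 0 − 1·1 = -1  (check: 334·1 + 319·(-1) = 15)
  q = 21: r = 4, s = 0 − 21·1 = -21, t = 1 − 21·(-1) = 22  (check: 334·(-21) + 319·22 = 4)
  q = 3: r = 3, s = 1 − 3·(-21) = 64, t = -1 − 3·22 = -67  (check: 334·64 + 319·(-67) = 3)
  q = 1: r = 1, s = -21 − 1·64 = -85, t = 22 − 1·(-67) = 89  (check: 334·(-85) + 319·89 = 1)
The row with r = 1 (the gcd) gives the Bezout coefficients s = -85, t = 89.
Result: 334 · (-85) + 319 · (89) = 1.

gcd(334, 319) = 1; s = -85, t = 89 (check: 334·(-85) + 319·89 = 1).


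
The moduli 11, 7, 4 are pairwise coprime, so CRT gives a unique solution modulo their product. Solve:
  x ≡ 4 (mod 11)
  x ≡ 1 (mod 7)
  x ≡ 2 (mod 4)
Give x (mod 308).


Moduli 11, 7, 4 are pairwise coprime; by CRT there is a unique solution modulo M = 11 · 7 · 4 = 308.
Solve pairwise, accumulating the modulus:
  Start with x ≡ 4 (mod 11).
  Combine with x ≡ 1 (mod 7): since gcd(11, 7) = 1, we get a unique residue mod 77.
    Write x = 4 + 11·t and substitute into x ≡ 1 (mod 7): 11·t ≡ 1 − 4 = -3 (mod 7).
    Reduce coefficients mod 7: 4·t ≡ 4 (mod 7).
    The inverse of 4 mod 7 is 2 (since 4·2 = 8 = 1·7 + 1), so t ≡ 2·4 = 8 ≡ 1 (mod 7).
    Then x = 4 + 11·1 = 15, valid modulo lcm(11, 7) = 77: x ≡ 15 (mod 77).
  Combine with x ≡ 2 (mod 4): since gcd(77, 4) = 1, we get a unique residue mod 308.
    Write x = 15 + 77·t and substitute into x ≡ 2 (mod 4): 77·t ≡ 2 − 15 = -13 (mod 4).
    Reduce coefficients mod 4: 1·t ≡ 3 (mod 4).
    So t ≡ 3 (mod 4).
    Then x = 15 + 77·3 = 246, valid modulo lcm(77, 4) = 308: x ≡ 246 (mod 308).
Verify: 246 mod 11 = 4 ✓, 246 mod 7 = 1 ✓, 246 mod 4 = 2 ✓.

x ≡ 246 (mod 308).


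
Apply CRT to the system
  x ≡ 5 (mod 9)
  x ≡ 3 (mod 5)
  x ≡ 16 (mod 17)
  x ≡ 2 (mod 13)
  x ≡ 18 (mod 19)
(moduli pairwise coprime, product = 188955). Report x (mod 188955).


Product of moduli M = 9 · 5 · 17 · 13 · 19 = 188955.
Merge one congruence at a time:
  Start: x ≡ 5 (mod 9).
  Combine with x ≡ 3 (mod 5); new modulus lcm = 45.
    Write x = 5 + 9·t and substitute into x ≡ 3 (mod 5): 9·t ≡ 3 − 5 = -2 (mod 5).
    Reduce coefficients mod 5: 4·t ≡ 3 (mod 5).
    The inverse of 4 mod 5 is 4 (since 4·4 = 16 = 3·5 + 1), so t ≡ 4·3 = 12 ≡ 2 (mod 5).
    Then x = 5 + 9·2 = 23, valid modulo lcm(9, 5) = 45: x ≡ 23 (mod 45).
  Combine with x ≡ 16 (mod 17); new modulus lcm = 765.
    Write x = 23 + 45·t and substitute into x ≡ 16 (mod 17): 45·t ≡ 16 − 23 = -7 (mod 17).
    Reduce coefficients mod 17: 11·t ≡ 10 (mod 17).
    The inverse of 11 mod 17 is 14 (since 11·14 = 154 = 9·17 + 1), so t ≡ 14·10 = 140 ≡ 4 (mod 17).
    Then x = 23 + 45·4 = 203, valid modulo lcm(45, 17) = 765: x ≡ 203 (mod 765).
  Combine with x ≡ 2 (mod 13); new modulus lcm = 9945.
    Write x = 203 + 765·t and substitute into x ≡ 2 (mod 13): 765·t ≡ 2 − 203 = -201 (mod 13).
    Reduce coefficients mod 13: 11·t ≡ 7 (mod 13).
    The inverse of 11 mod 13 is 6 (since 11·6 = 66 = 5·13 + 1), so t ≡ 6·7 = 42 ≡ 3 (mod 13).
    Then x = 203 + 765·3 = 2498, valid modulo lcm(765, 13) = 9945: x ≡ 2498 (mod 9945).
  Combine with x ≡ 18 (mod 19); new modulus lcm = 188955.
    Write x = 2498 + 9945·t and substitute into x ≡ 18 (mod 19): 9945·t ≡ 18 − 2498 = -2480 (mod 19).
    Reduce coefficients mod 19: 8·t ≡ 9 (mod 19).
    The inverse of 8 mod 19 is 12 (since 8·12 = 96 = 5·19 + 1), so t ≡ 12·9 = 108 ≡ 13 (mod 19).
    Then x = 2498 + 9945·13 = 131783, valid modulo lcm(9945, 19) = 188955: x ≡ 131783 (mod 188955).
Verify against each original: 131783 mod 9 = 5, 131783 mod 5 = 3, 131783 mod 17 = 16, 131783 mod 13 = 2, 131783 mod 19 = 18.

x ≡ 131783 (mod 188955).
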